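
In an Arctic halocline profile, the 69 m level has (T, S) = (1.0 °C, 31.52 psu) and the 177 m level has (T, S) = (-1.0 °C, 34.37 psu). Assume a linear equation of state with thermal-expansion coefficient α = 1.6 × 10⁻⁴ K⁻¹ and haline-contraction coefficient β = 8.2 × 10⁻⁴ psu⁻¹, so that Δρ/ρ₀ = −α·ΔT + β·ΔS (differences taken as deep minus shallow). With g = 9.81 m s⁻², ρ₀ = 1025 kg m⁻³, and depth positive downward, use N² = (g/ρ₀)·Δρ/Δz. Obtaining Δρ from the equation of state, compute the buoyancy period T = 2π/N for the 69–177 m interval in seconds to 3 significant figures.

ΔT = -2.0 K, ΔS = +2.85 psu (deep − shallow).
Δρ/ρ₀ = −αΔT + βΔS = 3.20 × 10⁻⁴ + 2.337 × 10⁻³ = 2.657 × 10⁻³, so Δρ ≈ 2.723 kg m⁻³.
N² = (g/ρ₀)·Δρ/Δz = g·(Δρ/ρ₀)/Δz = 9.81 × 2.657 × 10⁻³ / 108 = 2.4134 × 10⁻⁴ s⁻².
N = √(2.4134 × 10⁻⁴) = 0.015535 rad s⁻¹ → T = 2π/N = 404.45 s ≈ 404 s.

404 s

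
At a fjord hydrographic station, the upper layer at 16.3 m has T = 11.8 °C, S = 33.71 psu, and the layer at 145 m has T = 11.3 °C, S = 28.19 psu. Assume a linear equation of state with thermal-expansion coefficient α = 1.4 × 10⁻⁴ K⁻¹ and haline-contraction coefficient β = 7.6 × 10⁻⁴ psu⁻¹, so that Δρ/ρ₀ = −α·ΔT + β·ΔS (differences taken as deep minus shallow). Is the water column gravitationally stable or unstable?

unstable

ΔT = 11.3 − 11.8 = -0.5 K and ΔS = 28.19 − 33.71 = -5.52 psu (deep − shallow).
−αΔT = 7.00 × 10⁻⁵; βΔS = -4.1952 × 10⁻³; sum Δρ/ρ₀ = -4.1252 × 10⁻³.
Δρ/ρ₀ < 0, so Δρ < 0: deeper water is lighter → statically unstable; the column would overturn.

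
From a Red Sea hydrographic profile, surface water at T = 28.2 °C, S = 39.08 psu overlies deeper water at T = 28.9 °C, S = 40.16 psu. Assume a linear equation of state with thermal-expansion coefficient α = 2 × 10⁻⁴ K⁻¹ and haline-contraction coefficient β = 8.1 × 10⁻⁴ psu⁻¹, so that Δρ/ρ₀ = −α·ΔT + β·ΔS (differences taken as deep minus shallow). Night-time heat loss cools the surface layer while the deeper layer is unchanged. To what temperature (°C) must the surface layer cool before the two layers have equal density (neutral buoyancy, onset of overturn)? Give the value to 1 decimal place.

24.5 °C

Neutral buoyancy requires Δρ = 0, i.e. −α(T_deep − T_surf′) + β(S_deep − S_surf) = 0.
T_surf′ = T_deep − (β/α)·ΔS = 28.9 − (8.1 × 10⁻⁴/2 × 10⁻⁴)·(+1.08) = 24.526 °C.
Cooling required: 28.2 − (24.526) = 3.674 °C.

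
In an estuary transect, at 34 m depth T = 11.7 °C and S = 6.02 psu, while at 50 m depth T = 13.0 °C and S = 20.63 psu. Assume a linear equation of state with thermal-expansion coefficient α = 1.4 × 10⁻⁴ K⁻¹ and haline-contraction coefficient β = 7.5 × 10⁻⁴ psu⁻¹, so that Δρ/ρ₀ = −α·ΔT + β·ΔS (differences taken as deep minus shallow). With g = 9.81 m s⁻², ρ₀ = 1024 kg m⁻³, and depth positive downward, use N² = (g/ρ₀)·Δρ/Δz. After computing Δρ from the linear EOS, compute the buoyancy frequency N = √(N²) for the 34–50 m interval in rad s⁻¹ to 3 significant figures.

0.0813 rad s⁻¹

ΔT = +1.3 K, ΔS = +14.61 psu (deep − shallow).
Δρ/ρ₀ = −αΔT + βΔS = -1.82 × 10⁻⁴ + 0.0109575 = 0.0107755, so Δρ ≈ 11.03 kg m⁻³.
N² = (g/ρ₀)·Δρ/Δz = g·(Δρ/ρ₀)/Δz = 9.81 × 0.0107755 / 16 = 6.6067 × 10⁻³ s⁻².
N = √(6.6067 × 10⁻³) = 0.081282 rad s⁻¹ ≈ 0.0813 rad s⁻¹.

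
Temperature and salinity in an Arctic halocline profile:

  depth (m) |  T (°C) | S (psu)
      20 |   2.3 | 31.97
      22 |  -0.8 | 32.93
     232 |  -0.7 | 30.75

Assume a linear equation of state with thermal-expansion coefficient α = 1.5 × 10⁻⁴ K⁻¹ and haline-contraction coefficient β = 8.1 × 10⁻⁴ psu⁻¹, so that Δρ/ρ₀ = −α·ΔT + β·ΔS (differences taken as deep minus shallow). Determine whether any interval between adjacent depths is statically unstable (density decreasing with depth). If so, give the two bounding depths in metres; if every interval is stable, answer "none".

22–232 m

Evaluate Δρ/ρ₀ = −αΔT + βΔS across each adjacent pair:
  20–22 m: −αΔT+βΔS = −(1.5 × 10⁻⁴)(-3.1)+(8.1 × 10⁻⁴)(+0.96) = 1.2 × 10⁻³ → stable
  22–232 m: −αΔT+βΔS = −(1.5 × 10⁻⁴)(+0.1)+(8.1 × 10⁻⁴)(-2.18) = -1.8 × 10⁻³ → UNSTABLE
The 22–232 m interval has Δρ < 0: lighter water underlies denser water.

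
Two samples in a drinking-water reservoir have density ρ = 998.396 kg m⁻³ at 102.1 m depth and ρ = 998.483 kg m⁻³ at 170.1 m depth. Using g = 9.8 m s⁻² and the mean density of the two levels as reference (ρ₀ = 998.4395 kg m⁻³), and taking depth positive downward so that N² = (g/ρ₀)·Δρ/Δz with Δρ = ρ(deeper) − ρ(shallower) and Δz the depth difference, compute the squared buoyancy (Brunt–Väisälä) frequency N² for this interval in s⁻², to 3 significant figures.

Δρ = 998.483 − 998.396 = 0.087 kg m⁻³ over Δz = 170.1 − 102.1 = 68 m.
N² = (9.8/998.4395) × (0.087/68) = 1.2558 × 10⁻⁵ s⁻² ≈ 1.26 × 10⁻⁵ s⁻².
N² > 0, so the interval is statically stable.

1.26 × 10⁻⁵ s⁻²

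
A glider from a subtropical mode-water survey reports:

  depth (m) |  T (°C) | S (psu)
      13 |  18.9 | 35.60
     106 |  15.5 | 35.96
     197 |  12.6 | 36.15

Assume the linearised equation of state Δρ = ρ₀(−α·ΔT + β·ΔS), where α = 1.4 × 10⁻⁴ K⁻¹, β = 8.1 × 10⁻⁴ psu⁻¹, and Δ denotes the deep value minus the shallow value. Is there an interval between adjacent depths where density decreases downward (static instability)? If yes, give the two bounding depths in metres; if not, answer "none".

Evaluate Δρ/ρ₀ = −αΔT + βΔS across each adjacent pair:
  13–106 m: −αΔT+βΔS = −(1.4 × 10⁻⁴)(-3.4)+(8.1 × 10⁻⁴)(+0.36) = 7.7 × 10⁻⁴ → stable
  106–197 m: −αΔT+βΔS = −(1.4 × 10⁻⁴)(-2.9)+(8.1 × 10⁻⁴)(+0.19) = 5.6 × 10⁻⁴ → stable
Every interval has Δρ > 0: the column is stably stratified throughout.

none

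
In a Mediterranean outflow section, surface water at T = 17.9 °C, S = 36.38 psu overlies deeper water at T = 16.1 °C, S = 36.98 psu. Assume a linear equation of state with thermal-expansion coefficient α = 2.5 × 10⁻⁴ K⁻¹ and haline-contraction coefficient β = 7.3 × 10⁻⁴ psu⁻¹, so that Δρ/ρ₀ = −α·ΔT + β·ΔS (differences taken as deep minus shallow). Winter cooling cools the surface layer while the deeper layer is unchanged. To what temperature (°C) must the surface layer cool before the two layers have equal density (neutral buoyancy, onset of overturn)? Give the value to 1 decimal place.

14.3 °C

Neutral buoyancy requires Δρ = 0, i.e. −α(T_deep − T_surf′) + β(S_deep − S_surf) = 0.
T_surf′ = T_deep − (β/α)·ΔS = 16.1 − (7.3 × 10⁻⁴/2.5 × 10⁻⁴)·(+0.60) = 14.348 °C.
Cooling required: 17.9 − (14.348) = 3.552 °C.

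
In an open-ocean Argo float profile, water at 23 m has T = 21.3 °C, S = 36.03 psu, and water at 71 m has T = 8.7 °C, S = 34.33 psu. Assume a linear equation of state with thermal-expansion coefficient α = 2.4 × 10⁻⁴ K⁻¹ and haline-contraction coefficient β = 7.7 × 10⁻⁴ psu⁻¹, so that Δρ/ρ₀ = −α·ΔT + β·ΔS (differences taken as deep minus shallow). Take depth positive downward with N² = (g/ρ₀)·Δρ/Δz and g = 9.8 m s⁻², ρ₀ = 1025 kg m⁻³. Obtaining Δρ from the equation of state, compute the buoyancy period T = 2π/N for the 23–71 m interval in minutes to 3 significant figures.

ΔT = -12.6 K, ΔS = -1.70 psu (deep − shallow).
Δρ/ρ₀ = −αΔT + βΔS = 3.024 × 10⁻³ − 1.309 × 10⁻³ = 1.715 × 10⁻³, so Δρ ≈ 1.758 kg m⁻³.
N² = (g/ρ₀)·Δρ/Δz = g·(Δρ/ρ₀)/Δz = 9.8 × 1.715 × 10⁻³ / 48 = 3.5015 × 10⁻⁴ s⁻².
N = √(3.5015 × 10⁻⁴) = 0.018712 rad s⁻¹ → T = 2π/N = 335.78 s = 5.5963 min ≈ 5.60 min.

5.60 min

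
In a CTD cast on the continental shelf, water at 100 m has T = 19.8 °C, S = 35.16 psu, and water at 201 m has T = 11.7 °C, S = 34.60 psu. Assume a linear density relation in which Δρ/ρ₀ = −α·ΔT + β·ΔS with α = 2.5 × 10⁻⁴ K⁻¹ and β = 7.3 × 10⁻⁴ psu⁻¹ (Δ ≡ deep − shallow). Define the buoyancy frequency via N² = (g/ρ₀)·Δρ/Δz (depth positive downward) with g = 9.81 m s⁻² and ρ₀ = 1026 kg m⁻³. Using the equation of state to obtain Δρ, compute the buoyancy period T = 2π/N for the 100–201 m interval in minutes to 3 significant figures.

8.36 min

ΔT = -8.1 K, ΔS = -0.56 psu (deep − shallow).
Δρ/ρ₀ = −αΔT + βΔS = 2.025 × 10⁻³ − 4.088 × 10⁻⁴ = 1.6162 × 10⁻³, so Δρ ≈ 1.658 kg m⁻³.
N² = (g/ρ₀)·Δρ/Δz = g·(Δρ/ρ₀)/Δz = 9.81 × 1.6162 × 10⁻³ / 101 = 1.5698 × 10⁻⁴ s⁻².
N = √(1.5698 × 10⁻⁴) = 0.012529 rad s⁻¹ → T = 2π/N = 501.49 s = 8.3582 min ≈ 8.36 min.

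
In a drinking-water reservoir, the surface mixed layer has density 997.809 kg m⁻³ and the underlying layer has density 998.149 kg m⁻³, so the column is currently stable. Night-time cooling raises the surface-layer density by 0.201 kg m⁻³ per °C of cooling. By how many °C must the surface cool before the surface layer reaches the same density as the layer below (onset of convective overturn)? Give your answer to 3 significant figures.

Density deficit of the surface layer: 998.149 − 997.809 = 0.34 kg m⁻³.
Required change = 0.34 / 0.201 = 1.69 °C.

1.69 °C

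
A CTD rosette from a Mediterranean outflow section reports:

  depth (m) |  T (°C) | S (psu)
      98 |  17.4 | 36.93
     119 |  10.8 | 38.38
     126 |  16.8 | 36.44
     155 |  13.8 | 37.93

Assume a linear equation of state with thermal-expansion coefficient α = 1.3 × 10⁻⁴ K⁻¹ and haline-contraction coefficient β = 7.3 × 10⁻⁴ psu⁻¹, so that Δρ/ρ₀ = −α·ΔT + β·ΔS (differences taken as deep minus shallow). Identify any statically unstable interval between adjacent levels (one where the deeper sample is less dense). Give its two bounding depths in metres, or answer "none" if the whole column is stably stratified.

Evaluate Δρ/ρ₀ = −αΔT + βΔS across each adjacent pair:
  98–119 m: −αΔT+βΔS = −(1.3 × 10⁻⁴)(-6.6)+(7.3 × 10⁻⁴)(+1.45) = 1.9 × 10⁻³ → stable
  119–126 m: −αΔT+βΔS = −(1.3 × 10⁻⁴)(+6.0)+(7.3 × 10⁻⁴)(-1.94) = -2.2 × 10⁻³ → UNSTABLE
  126–155 m: −αΔT+βΔS = −(1.3 × 10⁻⁴)(-3.0)+(7.3 × 10⁻⁴)(+1.49) = 1.5 × 10⁻³ → stable
The 119–126 m interval has Δρ < 0: lighter water underlies denser water.

119–126 m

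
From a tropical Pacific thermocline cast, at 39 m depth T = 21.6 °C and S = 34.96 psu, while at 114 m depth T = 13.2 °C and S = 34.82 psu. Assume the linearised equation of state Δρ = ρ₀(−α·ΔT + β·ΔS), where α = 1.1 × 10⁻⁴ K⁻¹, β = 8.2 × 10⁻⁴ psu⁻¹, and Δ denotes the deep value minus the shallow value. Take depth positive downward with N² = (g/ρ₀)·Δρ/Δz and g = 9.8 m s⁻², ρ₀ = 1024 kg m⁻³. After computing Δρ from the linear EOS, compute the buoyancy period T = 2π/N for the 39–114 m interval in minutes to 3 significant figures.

ΔT = -8.4 K, ΔS = -0.14 psu (deep − shallow).
Δρ/ρ₀ = −αΔT + βΔS = 9.24 × 10⁻⁴ − 1.148 × 10⁻⁴ = 8.092 × 10⁻⁴, so Δρ ≈ 0.8286 kg m⁻³.
N² = (g/ρ₀)·Δρ/Δz = g·(Δρ/ρ₀)/Δz = 9.8 × 8.092 × 10⁻⁴ / 75 = 1.0574 × 10⁻⁴ s⁻².
N = √(1.0574 × 10⁻⁴) = 0.010283 rad s⁻¹ → T = 2π/N = 611.03 s = 10.184 min ≈ 10.2 min.

10.2 min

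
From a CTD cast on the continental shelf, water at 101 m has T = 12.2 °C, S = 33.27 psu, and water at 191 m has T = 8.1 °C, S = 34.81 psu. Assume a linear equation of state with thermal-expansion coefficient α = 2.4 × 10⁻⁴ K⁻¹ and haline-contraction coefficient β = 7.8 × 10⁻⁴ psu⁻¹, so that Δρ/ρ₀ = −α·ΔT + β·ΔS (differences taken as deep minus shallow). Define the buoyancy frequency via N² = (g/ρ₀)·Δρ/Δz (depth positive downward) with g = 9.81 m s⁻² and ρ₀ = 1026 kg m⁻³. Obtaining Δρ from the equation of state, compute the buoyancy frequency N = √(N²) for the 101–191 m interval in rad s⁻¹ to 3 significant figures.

ΔT = -4.1 K, ΔS = +1.54 psu (deep − shallow).
Δρ/ρ₀ = −αΔT + βΔS = 9.84 × 10⁻⁴ + 1.2012 × 10⁻³ = 2.1852 × 10⁻³, so Δρ ≈ 2.242 kg m⁻³.
N² = (g/ρ₀)·Δρ/Δz = g·(Δρ/ρ₀)/Δz = 9.81 × 2.1852 × 10⁻³ / 90 = 2.3819 × 10⁻⁴ s⁻².
N = √(2.3819 × 10⁻⁴) = 0.015433 rad s⁻¹ ≈ 0.0154 rad s⁻¹.

0.0154 rad s⁻¹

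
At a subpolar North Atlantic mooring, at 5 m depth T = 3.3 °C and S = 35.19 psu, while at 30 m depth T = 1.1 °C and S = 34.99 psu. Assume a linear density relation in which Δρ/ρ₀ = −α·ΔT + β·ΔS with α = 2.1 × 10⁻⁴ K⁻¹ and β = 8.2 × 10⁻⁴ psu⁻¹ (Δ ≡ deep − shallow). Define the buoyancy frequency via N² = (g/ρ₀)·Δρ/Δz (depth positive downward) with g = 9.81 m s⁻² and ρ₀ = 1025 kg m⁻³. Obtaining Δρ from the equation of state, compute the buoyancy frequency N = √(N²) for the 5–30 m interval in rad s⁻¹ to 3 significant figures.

ΔT = -2.2 K, ΔS = -0.20 psu (deep − shallow).
Δρ/ρ₀ = −αΔT + βΔS = 4.62 × 10⁻⁴ − 1.64 × 10⁻⁴ = 2.98 × 10⁻⁴, so Δρ ≈ 0.3055 kg m⁻³.
N² = (g/ρ₀)·Δρ/Δz = g·(Δρ/ρ₀)/Δz = 9.81 × 2.98 × 10⁻⁴ / 25 = 1.1694 × 10⁻⁴ s⁻².
N = √(1.1694 × 10⁻⁴) = 0.010814 rad s⁻¹ ≈ 0.0108 rad s⁻¹.

0.0108 rad s⁻¹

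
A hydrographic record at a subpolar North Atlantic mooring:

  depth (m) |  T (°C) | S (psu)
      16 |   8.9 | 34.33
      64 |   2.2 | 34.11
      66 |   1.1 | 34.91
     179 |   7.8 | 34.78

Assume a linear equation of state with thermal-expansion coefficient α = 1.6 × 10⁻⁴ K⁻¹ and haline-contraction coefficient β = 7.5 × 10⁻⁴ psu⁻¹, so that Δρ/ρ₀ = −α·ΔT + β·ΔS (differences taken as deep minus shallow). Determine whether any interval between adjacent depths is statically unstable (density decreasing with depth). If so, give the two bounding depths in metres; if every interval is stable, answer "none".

Evaluate Δρ/ρ₀ = −αΔT + βΔS across each adjacent pair:
  16–64 m: −αΔT+βΔS = −(1.6 × 10⁻⁴)(-6.7)+(7.5 × 10⁻⁴)(-0.22) = 9.1 × 10⁻⁴ → stable
  64–66 m: −αΔT+βΔS = −(1.6 × 10⁻⁴)(-1.1)+(7.5 × 10⁻⁴)(+0.80) = 7.8 × 10⁻⁴ → stable
  66–179 m: −αΔT+βΔS = −(1.6 × 10⁻⁴)(+6.7)+(7.5 × 10⁻⁴)(-0.13) = -1.2 × 10⁻³ → UNSTABLE
The 66–179 m interval has Δρ < 0: lighter water underlies denser water.

66–179 m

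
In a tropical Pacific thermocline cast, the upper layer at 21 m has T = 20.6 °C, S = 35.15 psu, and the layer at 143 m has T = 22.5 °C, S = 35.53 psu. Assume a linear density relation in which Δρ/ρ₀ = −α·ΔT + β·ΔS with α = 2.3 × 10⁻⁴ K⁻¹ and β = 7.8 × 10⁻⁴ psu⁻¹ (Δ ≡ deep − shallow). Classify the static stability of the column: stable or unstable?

ΔT = 22.5 − 20.6 = +1.9 K and ΔS = 35.53 − 35.15 = +0.38 psu (deep − shallow).
−αΔT = -4.37 × 10⁻⁴; βΔS = 2.964 × 10⁻⁴; sum Δρ/ρ₀ = -1.406 × 10⁻⁴.
Δρ/ρ₀ < 0, so Δρ < 0: deeper water is lighter → statically unstable; the column would overturn.

unstable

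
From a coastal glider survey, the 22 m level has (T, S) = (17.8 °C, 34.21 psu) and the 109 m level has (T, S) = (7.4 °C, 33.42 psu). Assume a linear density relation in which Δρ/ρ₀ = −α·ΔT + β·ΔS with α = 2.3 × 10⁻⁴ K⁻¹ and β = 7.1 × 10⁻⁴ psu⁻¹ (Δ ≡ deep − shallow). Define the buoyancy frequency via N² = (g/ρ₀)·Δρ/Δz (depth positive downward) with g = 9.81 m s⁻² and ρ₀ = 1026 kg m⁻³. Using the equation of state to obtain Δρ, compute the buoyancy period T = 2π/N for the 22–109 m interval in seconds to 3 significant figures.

437 s

ΔT = -10.4 K, ΔS = -0.79 psu (deep − shallow).
Δρ/ρ₀ = −αΔT + βΔS = 2.392 × 10⁻³ − 5.609 × 10⁻⁴ = 1.8311 × 10⁻³, so Δρ ≈ 1.879 kg m⁻³.
N² = (g/ρ₀)·Δρ/Δz = g·(Δρ/ρ₀)/Δz = 9.81 × 1.8311 × 10⁻³ / 87 = 2.0647 × 10⁻⁴ s⁻².
N = √(2.0647 × 10⁻⁴) = 0.014369 rad s⁻¹ → T = 2π/N = 437.27 s ≈ 437 s.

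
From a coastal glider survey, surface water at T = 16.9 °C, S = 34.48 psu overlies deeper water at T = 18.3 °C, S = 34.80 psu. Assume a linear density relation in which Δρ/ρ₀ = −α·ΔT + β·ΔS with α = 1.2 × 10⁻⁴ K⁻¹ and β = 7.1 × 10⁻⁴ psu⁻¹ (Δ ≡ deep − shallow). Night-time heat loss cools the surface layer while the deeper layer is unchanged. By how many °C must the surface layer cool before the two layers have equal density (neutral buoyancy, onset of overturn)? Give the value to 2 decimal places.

Neutral buoyancy requires Δρ = 0, i.e. −α(T_deep − T_surf′) + β(S_deep − S_surf) = 0.
T_surf′ = T_deep − (β/α)·ΔS = 18.3 − (7.1 × 10⁻⁴/1.2 × 10⁻⁴)·(+0.32) = 16.4067 °C.
Cooling required: 16.9 − (16.4067) = 0.4933 °C.

0.49 °C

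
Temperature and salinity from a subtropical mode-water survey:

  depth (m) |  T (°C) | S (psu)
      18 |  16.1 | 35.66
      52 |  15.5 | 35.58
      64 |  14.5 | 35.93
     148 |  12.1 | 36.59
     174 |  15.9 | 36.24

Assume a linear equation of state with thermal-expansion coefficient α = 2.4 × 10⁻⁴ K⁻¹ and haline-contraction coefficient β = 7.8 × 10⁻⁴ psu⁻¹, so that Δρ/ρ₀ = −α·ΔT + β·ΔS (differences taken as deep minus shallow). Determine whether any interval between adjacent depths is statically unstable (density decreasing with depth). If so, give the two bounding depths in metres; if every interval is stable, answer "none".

Evaluate Δρ/ρ₀ = −αΔT + βΔS across each adjacent pair:
  18–52 m: −αΔT+βΔS = −(2.4 × 10⁻⁴)(-0.6)+(7.8 × 10⁻⁴)(-0.08) = 8.2 × 10⁻⁵ → stable
  52–64 m: −αΔT+βΔS = −(2.4 × 10⁻⁴)(-1.0)+(7.8 × 10⁻⁴)(+0.35) = 5.1 × 10⁻⁴ → stable
  64–148 m: −αΔT+βΔS = −(2.4 × 10⁻⁴)(-2.4)+(7.8 × 10⁻⁴)(+0.66) = 1.1 × 10⁻³ → stable
  148–174 m: −αΔT+βΔS = −(2.4 × 10⁻⁴)(+3.8)+(7.8 × 10⁻⁴)(-0.35) = -1.2 × 10⁻³ → UNSTABLE
The 148–174 m interval has Δρ < 0: lighter water underlies denser water.

148–174 m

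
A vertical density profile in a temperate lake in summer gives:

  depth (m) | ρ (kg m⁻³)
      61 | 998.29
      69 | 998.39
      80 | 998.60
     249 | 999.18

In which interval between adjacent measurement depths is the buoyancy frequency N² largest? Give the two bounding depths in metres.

Compute the density gradient over each adjacent pair:
  61–69 m: Δρ/Δz = 0.10/8 = 0.013 kg m⁻⁴
  69–80 m: Δρ/Δz = 0.21/11 = 0.019 kg m⁻⁴
  80–249 m: Δρ/Δz = 0.58/169 = 3.4 × 10⁻³ kg m⁻⁴
The largest gradient is in the 69–80 m interval — the pycnocline.

69–80 m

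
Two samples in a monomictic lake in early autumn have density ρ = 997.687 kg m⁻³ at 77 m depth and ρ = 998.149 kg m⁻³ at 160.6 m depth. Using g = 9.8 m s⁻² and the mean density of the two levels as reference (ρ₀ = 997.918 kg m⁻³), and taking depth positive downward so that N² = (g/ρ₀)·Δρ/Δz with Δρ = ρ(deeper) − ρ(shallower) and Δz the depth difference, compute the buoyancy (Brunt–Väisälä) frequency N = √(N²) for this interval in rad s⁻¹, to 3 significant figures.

Δρ = 998.149 − 997.687 = 0.462 kg m⁻³ over Δz = 160.6 − 77 = 83.6 m.
N² = (9.8/997.918) × (0.462/83.6) = 5.4271 × 10⁻⁵ s⁻².
N = √(5.4271 × 10⁻⁵) = 7.3669 × 10⁻³ rad s⁻¹ ≈ 7.37 × 10⁻³ rad s⁻¹.

7.37 × 10⁻³ rad s⁻¹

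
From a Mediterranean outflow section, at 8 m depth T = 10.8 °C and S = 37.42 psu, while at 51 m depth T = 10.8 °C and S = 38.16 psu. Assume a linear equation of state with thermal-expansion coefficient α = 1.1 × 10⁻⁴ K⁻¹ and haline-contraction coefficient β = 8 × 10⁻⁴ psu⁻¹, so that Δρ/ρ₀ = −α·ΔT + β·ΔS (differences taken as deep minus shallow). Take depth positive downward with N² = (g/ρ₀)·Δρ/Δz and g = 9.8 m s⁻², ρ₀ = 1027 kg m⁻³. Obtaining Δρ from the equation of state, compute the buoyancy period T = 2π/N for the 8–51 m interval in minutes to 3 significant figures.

9.02 min

ΔT = +0.0 K, ΔS = +0.74 psu (deep − shallow).
Δρ/ρ₀ = −αΔT + βΔS = 0 + 5.92 × 10⁻⁴ = 5.92 × 10⁻⁴, so Δρ ≈ 0.6080 kg m⁻³.
N² = (g/ρ₀)·Δρ/Δz = g·(Δρ/ρ₀)/Δz = 9.8 × 5.92 × 10⁻⁴ / 43 = 1.3492 × 10⁻⁴ s⁻².
N = √(1.3492 × 10⁻⁴) = 0.011616 rad s⁻¹ → T = 2π/N = 540.91 s = 9.0152 min ≈ 9.02 min.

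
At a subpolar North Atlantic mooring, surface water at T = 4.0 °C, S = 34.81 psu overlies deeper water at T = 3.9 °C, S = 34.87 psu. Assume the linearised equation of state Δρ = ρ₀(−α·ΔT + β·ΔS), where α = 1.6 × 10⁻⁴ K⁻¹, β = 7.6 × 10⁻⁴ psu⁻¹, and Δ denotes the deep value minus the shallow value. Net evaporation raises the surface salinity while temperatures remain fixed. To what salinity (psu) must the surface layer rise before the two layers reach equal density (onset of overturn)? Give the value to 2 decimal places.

Neutral buoyancy requires −α(T_deep − T_surf) + β(S_deep − S_surf′) = 0.
S_surf′ = S_deep − (α/β)·ΔT = 34.87 − (1.6 × 10⁻⁴/7.6 × 10⁻⁴)·(-0.1) = 34.8911 psu.
Increase required: 34.8911 − 34.81 = 0.0811 psu.

34.89 psu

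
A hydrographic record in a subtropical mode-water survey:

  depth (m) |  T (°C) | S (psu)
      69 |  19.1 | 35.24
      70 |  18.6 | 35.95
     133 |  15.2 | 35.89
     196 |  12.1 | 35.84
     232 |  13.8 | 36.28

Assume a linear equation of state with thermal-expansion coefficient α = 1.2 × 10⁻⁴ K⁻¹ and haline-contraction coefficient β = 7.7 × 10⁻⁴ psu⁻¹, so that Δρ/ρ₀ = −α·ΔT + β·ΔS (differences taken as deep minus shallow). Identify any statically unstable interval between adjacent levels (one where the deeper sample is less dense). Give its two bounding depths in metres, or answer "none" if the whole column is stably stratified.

Evaluate Δρ/ρ₀ = −αΔT + βΔS across each adjacent pair:
  69–70 m: −αΔT+βΔS = −(1.2 × 10⁻⁴)(-0.5)+(7.7 × 10⁻⁴)(+0.71) = 6.1 × 10⁻⁴ → stable
  70–133 m: −αΔT+βΔS = −(1.2 × 10⁻⁴)(-3.4)+(7.7 × 10⁻⁴)(-0.06) = 3.6 × 10⁻⁴ → stable
  133–196 m: −αΔT+βΔS = −(1.2 × 10⁻⁴)(-3.1)+(7.7 × 10⁻⁴)(-0.05) = 3.3 × 10⁻⁴ → stable
  196–232 m: −αΔT+βΔS = −(1.2 × 10⁻⁴)(+1.7)+(7.7 × 10⁻⁴)(+0.44) = 1.3 × 10⁻⁴ → stable
Every interval has Δρ > 0: the column is stably stratified throughout.

none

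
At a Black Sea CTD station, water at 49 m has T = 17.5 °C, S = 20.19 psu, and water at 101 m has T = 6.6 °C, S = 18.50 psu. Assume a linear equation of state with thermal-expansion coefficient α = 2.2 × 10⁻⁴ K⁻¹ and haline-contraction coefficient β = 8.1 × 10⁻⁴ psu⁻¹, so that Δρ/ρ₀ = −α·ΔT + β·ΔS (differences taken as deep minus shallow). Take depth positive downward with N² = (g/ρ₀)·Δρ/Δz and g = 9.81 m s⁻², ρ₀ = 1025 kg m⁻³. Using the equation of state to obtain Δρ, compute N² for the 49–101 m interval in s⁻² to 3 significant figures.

1.94 × 10⁻⁴ s⁻²

ΔT = -10.9 K, ΔS = -1.69 psu (deep − shallow).
Δρ/ρ₀ = −αΔT + βΔS = 2.398 × 10⁻³ − 1.3689 × 10⁻³ = 1.0291 × 10⁻³, so Δρ ≈ 1.055 kg m⁻³.
N² = (g/ρ₀)·Δρ/Δz = g·(Δρ/ρ₀)/Δz = 9.81 × 1.0291 × 10⁻³ / 52 = 1.9414 × 10⁻⁴ s⁻² ≈ 1.94 × 10⁻⁴ s⁻².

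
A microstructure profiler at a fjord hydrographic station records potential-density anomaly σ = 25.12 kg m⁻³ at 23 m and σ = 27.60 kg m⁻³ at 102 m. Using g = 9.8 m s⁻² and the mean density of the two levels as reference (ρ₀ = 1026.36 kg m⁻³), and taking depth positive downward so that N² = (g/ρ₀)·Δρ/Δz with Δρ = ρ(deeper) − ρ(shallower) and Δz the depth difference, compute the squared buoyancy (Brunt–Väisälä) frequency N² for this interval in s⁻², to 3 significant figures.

Δρ = 1027.60 − 1025.12 = 2.48 kg m⁻³ over Δz = 102 − 23 = 79 m.
N² = (9.8/1026.36) × (2.48/79) = 2.9974 × 10⁻⁴ s⁻² ≈ 3.00 × 10⁻⁴ s⁻².
Since Δρ > 0 the layer is stably stratified.

3.00 × 10⁻⁴ s⁻²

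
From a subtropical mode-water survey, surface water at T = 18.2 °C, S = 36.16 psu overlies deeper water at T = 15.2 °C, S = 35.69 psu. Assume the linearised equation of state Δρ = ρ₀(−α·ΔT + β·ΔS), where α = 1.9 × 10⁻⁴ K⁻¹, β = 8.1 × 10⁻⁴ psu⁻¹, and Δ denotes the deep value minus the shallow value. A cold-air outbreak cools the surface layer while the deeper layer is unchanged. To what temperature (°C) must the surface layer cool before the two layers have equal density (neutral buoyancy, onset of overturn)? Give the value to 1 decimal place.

Neutral buoyancy requires Δρ = 0, i.e. −α(T_deep − T_surf′) + β(S_deep − S_surf) = 0.
T_surf′ = T_deep − (β/α)·ΔS = 15.2 − (8.1 × 10⁻⁴/1.9 × 10⁻⁴)·(-0.47) = 17.204 °C.
Cooling required: 18.2 − (17.204) = 0.996 °C.

17.2 °C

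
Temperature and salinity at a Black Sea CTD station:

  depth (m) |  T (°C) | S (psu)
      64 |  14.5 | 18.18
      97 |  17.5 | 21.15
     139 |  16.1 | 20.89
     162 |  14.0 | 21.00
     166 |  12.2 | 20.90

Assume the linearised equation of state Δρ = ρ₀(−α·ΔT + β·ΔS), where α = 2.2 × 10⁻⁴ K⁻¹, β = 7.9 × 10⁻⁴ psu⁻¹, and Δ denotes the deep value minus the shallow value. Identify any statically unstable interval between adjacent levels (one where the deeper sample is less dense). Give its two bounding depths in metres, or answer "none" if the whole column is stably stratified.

Evaluate Δρ/ρ₀ = −αΔT + βΔS across each adjacent pair:
  64–97 m: −αΔT+βΔS = −(2.2 × 10⁻⁴)(+3.0)+(7.9 × 10⁻⁴)(+2.97) = 1.7 × 10⁻³ → stable
  97–139 m: −αΔT+βΔS = −(2.2 × 10⁻⁴)(-1.4)+(7.9 × 10⁻⁴)(-0.26) = 1.0 × 10⁻⁴ → stable
  139–162 m: −αΔT+βΔS = −(2.2 × 10⁻⁴)(-2.1)+(7.9 × 10⁻⁴)(+0.11) = 5.5 × 10⁻⁴ → stable
  162–166 m: −αΔT+βΔS = −(2.2 × 10⁻⁴)(-1.8)+(7.9 × 10⁻⁴)(-0.10) = 3.2 × 10⁻⁴ → stable
Every interval has Δρ > 0: the column is stably stratified throughout.

none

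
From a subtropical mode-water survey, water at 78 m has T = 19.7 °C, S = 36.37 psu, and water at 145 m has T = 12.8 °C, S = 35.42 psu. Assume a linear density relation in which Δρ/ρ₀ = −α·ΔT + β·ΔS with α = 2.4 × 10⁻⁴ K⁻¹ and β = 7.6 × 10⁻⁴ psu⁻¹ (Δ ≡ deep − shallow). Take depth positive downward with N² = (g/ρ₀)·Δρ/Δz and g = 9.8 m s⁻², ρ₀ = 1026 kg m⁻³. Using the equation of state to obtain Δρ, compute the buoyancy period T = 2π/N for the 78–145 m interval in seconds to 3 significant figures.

ΔT = -6.9 K, ΔS = -0.95 psu (deep − shallow).
Δρ/ρ₀ = −αΔT + βΔS = 1.656 × 10⁻³ − 7.22 × 10⁻⁴ = 9.34 × 10⁻⁴, so Δρ ≈ 0.9583 kg m⁻³.
N² = (g/ρ₀)·Δρ/Δz = g·(Δρ/ρ₀)/Δz = 9.8 × 9.34 × 10⁻⁴ / 67 = 1.3661 × 10⁻⁴ s⁻².
N = √(1.3661 × 10⁻⁴) = 0.011688 rad s⁻¹ → T = 2π/N = 537.58 s ≈ 538 s.

538 s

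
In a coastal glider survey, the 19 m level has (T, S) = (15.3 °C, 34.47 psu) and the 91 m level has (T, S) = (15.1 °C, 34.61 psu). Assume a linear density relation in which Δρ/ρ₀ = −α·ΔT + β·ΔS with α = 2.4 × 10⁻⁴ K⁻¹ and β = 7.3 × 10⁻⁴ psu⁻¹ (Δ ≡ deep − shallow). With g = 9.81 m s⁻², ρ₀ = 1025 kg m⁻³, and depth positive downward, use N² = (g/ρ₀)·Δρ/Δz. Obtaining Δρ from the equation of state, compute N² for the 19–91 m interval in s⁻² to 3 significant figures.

ΔT = -0.2 K, ΔS = +0.14 psu (deep − shallow).
Δρ/ρ₀ = −αΔT + βΔS = 4.80 × 10⁻⁵ + 1.022 × 10⁻⁴ = 1.502 × 10⁻⁴, so Δρ ≈ 0.1540 kg m⁻³.
N² = (g/ρ₀)·Δρ/Δz = g·(Δρ/ρ₀)/Δz = 9.81 × 1.502 × 10⁻⁴ / 72 = 2.0465 × 10⁻⁵ s⁻² ≈ 2.05 × 10⁻⁵ s⁻².

2.05 × 10⁻⁵ s⁻²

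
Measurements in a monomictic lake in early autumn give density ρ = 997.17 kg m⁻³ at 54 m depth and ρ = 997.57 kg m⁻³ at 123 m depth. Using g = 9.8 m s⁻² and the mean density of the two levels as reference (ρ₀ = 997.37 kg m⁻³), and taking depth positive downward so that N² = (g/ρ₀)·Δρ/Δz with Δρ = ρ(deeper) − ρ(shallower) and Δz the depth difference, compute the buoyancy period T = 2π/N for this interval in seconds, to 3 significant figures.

Δρ = 997.57 − 997.17 = 0.40 kg m⁻³ over Δz = 123 − 54 = 69 m.
N² = (9.8/997.37) × (0.40/69) = 5.6961 × 10⁻⁵ s⁻².
N = √(5.6961 × 10⁻⁵) = 7.5473 × 10⁻³ rad s⁻¹, so T = 2π/N = 832.51 s ≈ 833 s.

833 s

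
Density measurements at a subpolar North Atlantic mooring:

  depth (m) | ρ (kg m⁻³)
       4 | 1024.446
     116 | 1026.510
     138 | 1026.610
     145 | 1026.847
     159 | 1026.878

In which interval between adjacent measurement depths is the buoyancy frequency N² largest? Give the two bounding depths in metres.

Compute the density gradient over each adjacent pair:
  4–116 m: Δρ/Δz = 2.064/112 = 0.018 kg m⁻⁴
  116–138 m: Δρ/Δz = 0.100/22 = 4.5 × 10⁻³ kg m⁻⁴
  138–145 m: Δρ/Δz = 0.237/7 = 0.034 kg m⁻⁴
  145–159 m: Δρ/Δz = 0.031/14 = 2.2 × 10⁻³ kg m⁻⁴
The largest gradient is in the 138–145 m interval — the pycnocline.

138–145 m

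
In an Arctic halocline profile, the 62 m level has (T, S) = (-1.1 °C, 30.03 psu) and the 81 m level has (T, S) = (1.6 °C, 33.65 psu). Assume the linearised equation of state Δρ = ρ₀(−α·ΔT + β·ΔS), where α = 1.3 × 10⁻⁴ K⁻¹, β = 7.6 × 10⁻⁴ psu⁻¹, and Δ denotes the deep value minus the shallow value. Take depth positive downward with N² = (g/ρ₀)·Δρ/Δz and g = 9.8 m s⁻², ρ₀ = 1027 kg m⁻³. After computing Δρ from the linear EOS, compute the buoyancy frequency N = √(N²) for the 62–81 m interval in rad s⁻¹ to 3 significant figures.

ΔT = +2.7 K, ΔS = +3.62 psu (deep − shallow).
Δρ/ρ₀ = −αΔT + βΔS = -3.51 × 10⁻⁴ + 2.7512 × 10⁻³ = 2.4002 × 10⁻³, so Δρ ≈ 2.465 kg m⁻³.
N² = (g/ρ₀)·Δρ/Δz = g·(Δρ/ρ₀)/Δz = 9.8 × 2.4002 × 10⁻³ / 19 = 1.2380 × 10⁻³ s⁻².
N = √(1.2380 × 10⁻³) = 0.035185 rad s⁻¹ ≈ 0.0352 rad s⁻¹.

0.0352 rad s⁻¹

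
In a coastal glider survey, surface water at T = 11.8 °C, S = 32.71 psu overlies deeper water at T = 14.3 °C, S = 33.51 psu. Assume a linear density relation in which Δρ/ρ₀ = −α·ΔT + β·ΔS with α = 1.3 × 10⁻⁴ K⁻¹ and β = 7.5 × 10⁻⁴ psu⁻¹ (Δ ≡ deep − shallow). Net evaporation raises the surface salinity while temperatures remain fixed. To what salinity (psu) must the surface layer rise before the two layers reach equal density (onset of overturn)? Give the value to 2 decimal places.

33.08 psu

Neutral buoyancy requires −α(T_deep − T_surf) + β(S_deep − S_surf′) = 0.
S_surf′ = S_deep − (α/β)·ΔT = 33.51 − (1.3 × 10⁻⁴/7.5 × 10⁻⁴)·(+2.5) = 33.0767 psu.
Increase required: 33.0767 − 32.71 = 0.3667 psu.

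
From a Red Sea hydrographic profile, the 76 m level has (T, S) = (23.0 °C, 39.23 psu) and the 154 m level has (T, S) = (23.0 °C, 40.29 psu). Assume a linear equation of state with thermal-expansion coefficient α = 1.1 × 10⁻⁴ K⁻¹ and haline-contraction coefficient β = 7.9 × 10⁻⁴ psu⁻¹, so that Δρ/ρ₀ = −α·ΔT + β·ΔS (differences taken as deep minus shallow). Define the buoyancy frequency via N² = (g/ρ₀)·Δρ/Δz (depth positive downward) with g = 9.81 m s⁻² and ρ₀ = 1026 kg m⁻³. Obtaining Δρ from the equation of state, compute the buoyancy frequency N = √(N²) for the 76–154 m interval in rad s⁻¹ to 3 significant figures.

ΔT = +0.0 K, ΔS = +1.06 psu (deep − shallow).
Δρ/ρ₀ = −αΔT + βΔS = 0 + 8.374 × 10⁻⁴ = 8.374 × 10⁻⁴, so Δρ ≈ 0.8592 kg m⁻³.
N² = (g/ρ₀)·Δρ/Δz = g·(Δρ/ρ₀)/Δz = 9.81 × 8.374 × 10⁻⁴ / 78 = 1.0532 × 10⁻⁴ s⁻².
N = √(1.0532 × 10⁻⁴) = 0.010263 rad s⁻¹ ≈ 0.0103 rad s⁻¹.

0.0103 rad s⁻¹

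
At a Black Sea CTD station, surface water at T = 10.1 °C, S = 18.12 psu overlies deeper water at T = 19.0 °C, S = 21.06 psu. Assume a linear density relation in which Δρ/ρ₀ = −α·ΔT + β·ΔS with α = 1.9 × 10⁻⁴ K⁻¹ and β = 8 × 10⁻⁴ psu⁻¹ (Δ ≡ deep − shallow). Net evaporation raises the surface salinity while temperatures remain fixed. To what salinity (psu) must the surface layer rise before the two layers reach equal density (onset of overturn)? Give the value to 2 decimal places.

18.95 psu

Neutral buoyancy requires −α(T_deep − T_surf) + β(S_deep − S_surf′) = 0.
S_surf′ = S_deep − (α/β)·ΔT = 21.06 − (1.9 × 10⁻⁴/8 × 10⁻⁴)·(+8.9) = 18.9462 psu.
Increase required: 18.9462 − 18.12 = 0.8262 psu.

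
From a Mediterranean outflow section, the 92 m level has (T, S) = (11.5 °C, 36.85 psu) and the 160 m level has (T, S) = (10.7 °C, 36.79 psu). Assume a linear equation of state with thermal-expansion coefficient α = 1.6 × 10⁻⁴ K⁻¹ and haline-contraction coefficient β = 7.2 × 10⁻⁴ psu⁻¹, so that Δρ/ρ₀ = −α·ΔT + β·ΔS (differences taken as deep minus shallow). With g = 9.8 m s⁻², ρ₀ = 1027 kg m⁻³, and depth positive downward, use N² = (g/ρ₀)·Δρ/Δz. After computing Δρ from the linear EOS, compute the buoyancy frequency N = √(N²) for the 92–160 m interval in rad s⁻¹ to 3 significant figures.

3.50 × 10⁻³ rad s⁻¹

ΔT = -0.8 K, ΔS = -0.06 psu (deep − shallow).
Δρ/ρ₀ = −αΔT + βΔS = 1.28 × 10⁻⁴ − 4.32 × 10⁻⁵ = 8.48 × 10⁻⁵, so Δρ ≈ 0.08709 kg m⁻³.
N² = (g/ρ₀)·Δρ/Δz = g·(Δρ/ρ₀)/Δz = 9.8 × 8.48 × 10⁻⁵ / 68 = 1.2221 × 10⁻⁵ s⁻².
N = √(1.2221 × 10⁻⁵) = 3.4959 × 10⁻³ rad s⁻¹ ≈ 3.50 × 10⁻³ rad s⁻¹.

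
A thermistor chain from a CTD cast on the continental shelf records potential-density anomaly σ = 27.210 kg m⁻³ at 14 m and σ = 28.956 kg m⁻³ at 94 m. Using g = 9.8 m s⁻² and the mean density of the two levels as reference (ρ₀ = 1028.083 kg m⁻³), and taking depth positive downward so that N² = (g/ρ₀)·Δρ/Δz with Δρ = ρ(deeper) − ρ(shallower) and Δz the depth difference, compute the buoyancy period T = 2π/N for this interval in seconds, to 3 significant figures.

436 s

Δρ = 1028.956 − 1027.210 = 1.746 kg m⁻³ over Δz = 94 − 14 = 80 m.
N² = (9.8/1028.083) × (1.746/80) = 2.0804 × 10⁻⁴ s⁻².
N = √(2.0804 × 10⁻⁴) = 0.014424 rad s⁻¹, so T = 2π/N = 435.61 s ≈ 436 s.
Since Δρ > 0 the layer is stably stratified.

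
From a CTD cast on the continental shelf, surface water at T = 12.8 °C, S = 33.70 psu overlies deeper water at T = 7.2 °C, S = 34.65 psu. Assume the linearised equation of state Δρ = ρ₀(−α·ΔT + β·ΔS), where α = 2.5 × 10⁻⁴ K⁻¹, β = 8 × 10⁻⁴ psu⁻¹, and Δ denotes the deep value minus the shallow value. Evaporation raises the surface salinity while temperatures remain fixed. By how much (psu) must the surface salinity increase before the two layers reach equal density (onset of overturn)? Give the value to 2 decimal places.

2.70 psu

Neutral buoyancy requires −α(T_deep − T_surf) + β(S_deep − S_surf′) = 0.
S_surf′ = S_deep − (α/β)·ΔT = 34.65 − (2.5 × 10⁻⁴/8 × 10⁻⁴)·(-5.6) = 36.4000 psu.
Increase required: 36.4000 − 33.70 = 2.7000 psu.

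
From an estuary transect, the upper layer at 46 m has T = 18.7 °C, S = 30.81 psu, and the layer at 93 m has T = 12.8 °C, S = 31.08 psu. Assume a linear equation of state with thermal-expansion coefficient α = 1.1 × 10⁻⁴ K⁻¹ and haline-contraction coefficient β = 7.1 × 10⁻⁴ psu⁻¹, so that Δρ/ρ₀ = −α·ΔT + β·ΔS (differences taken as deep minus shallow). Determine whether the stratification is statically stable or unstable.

stable

ΔT = 12.8 − 18.7 = -5.9 K and ΔS = 31.08 − 30.81 = +0.27 psu (deep − shallow).
−αΔT = 6.49 × 10⁻⁴; βΔS = 1.917 × 10⁻⁴; sum Δρ/ρ₀ = 8.407 × 10⁻⁴.
Δρ/ρ₀ > 0, so Δρ > 0: deeper water is denser → statically stable.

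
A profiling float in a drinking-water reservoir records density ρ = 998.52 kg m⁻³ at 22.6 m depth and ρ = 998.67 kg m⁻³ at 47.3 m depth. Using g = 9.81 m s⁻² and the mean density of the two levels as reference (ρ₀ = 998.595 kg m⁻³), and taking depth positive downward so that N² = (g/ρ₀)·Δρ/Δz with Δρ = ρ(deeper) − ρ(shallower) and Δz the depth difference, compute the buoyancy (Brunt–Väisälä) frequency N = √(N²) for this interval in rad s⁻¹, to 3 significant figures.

7.72 × 10⁻³ rad s⁻¹

Δρ = 998.67 − 998.52 = 0.15 kg m⁻³ over Δz = 47.3 − 22.6 = 24.7 m.
N² = (9.81/998.595) × (0.15/24.7) = 5.9659 × 10⁻⁵ s⁻².
N = √(5.9659 × 10⁻⁵) = 7.7239 × 10⁻³ rad s⁻¹ ≈ 7.72 × 10⁻³ rad s⁻¹.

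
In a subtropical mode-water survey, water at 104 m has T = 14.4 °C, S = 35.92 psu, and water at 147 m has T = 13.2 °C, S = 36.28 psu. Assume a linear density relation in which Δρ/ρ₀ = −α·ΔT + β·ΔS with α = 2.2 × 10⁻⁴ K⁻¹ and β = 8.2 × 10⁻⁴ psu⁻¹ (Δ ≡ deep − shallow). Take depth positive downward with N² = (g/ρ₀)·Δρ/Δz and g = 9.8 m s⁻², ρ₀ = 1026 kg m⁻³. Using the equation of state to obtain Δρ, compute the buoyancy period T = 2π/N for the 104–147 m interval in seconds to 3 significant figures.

557 s

ΔT = -1.2 K, ΔS = +0.36 psu (deep − shallow).
Δρ/ρ₀ = −αΔT + βΔS = 2.64 × 10⁻⁴ + 2.952 × 10⁻⁴ = 5.592 × 10⁻⁴, so Δρ ≈ 0.5737 kg m⁻³.
N² = (g/ρ₀)·Δρ/Δz = g·(Δρ/ρ₀)/Δz = 9.8 × 5.592 × 10⁻⁴ / 43 = 1.2745 × 10⁻⁴ s⁻².
N = √(1.2745 × 10⁻⁴) = 0.011289 rad s⁻¹ → T = 2π/N = 556.58 s ≈ 557 s.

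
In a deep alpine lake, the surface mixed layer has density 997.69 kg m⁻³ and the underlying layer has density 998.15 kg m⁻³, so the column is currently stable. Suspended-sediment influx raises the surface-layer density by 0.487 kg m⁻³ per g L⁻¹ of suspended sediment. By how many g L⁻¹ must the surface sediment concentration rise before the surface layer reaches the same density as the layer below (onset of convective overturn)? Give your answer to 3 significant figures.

0.945 g L⁻¹

Density deficit of the surface layer: 998.15 − 997.69 = 0.46 kg m⁻³.
Required change = 0.46 / 0.487 = 0.945 g L⁻¹.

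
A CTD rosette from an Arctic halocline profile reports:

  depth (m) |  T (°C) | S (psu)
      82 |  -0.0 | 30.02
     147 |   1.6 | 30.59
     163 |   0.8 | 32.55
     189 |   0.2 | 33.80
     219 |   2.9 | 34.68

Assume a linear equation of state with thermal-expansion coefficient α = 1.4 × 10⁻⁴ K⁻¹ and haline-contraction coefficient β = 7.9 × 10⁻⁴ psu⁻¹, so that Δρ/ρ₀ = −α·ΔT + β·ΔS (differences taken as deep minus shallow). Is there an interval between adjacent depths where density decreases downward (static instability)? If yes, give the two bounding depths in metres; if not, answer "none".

Evaluate Δρ/ρ₀ = −αΔT + βΔS across each adjacent pair:
  82–147 m: −αΔT+βΔS = −(1.4 × 10⁻⁴)(+1.6)+(7.9 × 10⁻⁴)(+0.57) = 2.3 × 10⁻⁴ → stable
  147–163 m: −αΔT+βΔS = −(1.4 × 10⁻⁴)(-0.8)+(7.9 × 10⁻⁴)(+1.96) = 1.7 × 10⁻³ → stable
  163–189 m: −αΔT+βΔS = −(1.4 × 10⁻⁴)(-0.6)+(7.9 × 10⁻⁴)(+1.25) = 1.1 × 10⁻³ → stable
  189–219 m: −αΔT+βΔS = −(1.4 × 10⁻⁴)(+2.7)+(7.9 × 10⁻⁴)(+0.88) = 3.2 × 10⁻⁴ → stable
Every interval has Δρ > 0: the column is stably stratified throughout.

none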